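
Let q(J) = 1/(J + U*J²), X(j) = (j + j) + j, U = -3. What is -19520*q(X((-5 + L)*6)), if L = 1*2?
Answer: 9760/4401 ≈ 2.2177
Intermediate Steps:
L = 2
X(j) = 3*j (X(j) = 2*j + j = 3*j)
q(J) = 1/(J - 3*J²)
-19520*q(X((-5 + L)*6)) = -19520/((3*((-5 + 2)*6))*(1 - 9*(-5 + 2)*6)) = -19520/((3*(-3*6))*(1 - 9*(-3*6))) = -19520/((3*(-18))*(1 - 9*(-18))) = -19520/((-54)*(1 - 3*(-54))) = -(-9760)/(27*(1 + 162)) = -(-9760)/(27*163) = -19520*(-1/8802) = 9760/4401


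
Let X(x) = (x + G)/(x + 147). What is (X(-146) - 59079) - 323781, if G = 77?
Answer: -382929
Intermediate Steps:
X(x) = (77 + x)/(147 + x) (X(x) = (x + 77)/(x + 147) = (77 + x)/(147 + x))
(X(-146) - 59079) - 323781 = ((77 - 146)/(147 - 146) - 59079) - 323781 = (-69/1 - 59079) - 323781 = (1*(-69) - 59079) - 323781 = (-69 - 59079) - 323781 = -59148 - 323781 = -382929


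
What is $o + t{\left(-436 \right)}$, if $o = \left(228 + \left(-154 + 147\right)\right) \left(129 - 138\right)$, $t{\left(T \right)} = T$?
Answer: $-2425$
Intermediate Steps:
$o = -1989$ ($o = \left(228 - 7\right) \left(129 - 138\right) = 221 \left(-9\right) = -1989$)
$o + t{\left(-436 \right)} = -1989 - 436 = -2425$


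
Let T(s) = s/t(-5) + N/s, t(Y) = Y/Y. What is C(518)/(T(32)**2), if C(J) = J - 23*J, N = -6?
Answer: -2917376/259081 ≈ -11.260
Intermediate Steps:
t(Y) = 1
T(s) = s - 6/s (T(s) = s/1 - 6/s = s*1 - 6/s = s - 6/s)
C(J) = -22*J
C(518)/(T(32)**2) = (-22*518)/((32 - 6/32)**2) = -11396/(32 - 6*1/32)**2 = -11396/(32 - 3/16)**2 = -11396/((509/16)**2) = -11396/259081/256 = -11396*256/259081 = -2917376/259081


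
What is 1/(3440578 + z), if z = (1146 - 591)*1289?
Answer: 1/4155973 ≈ 2.4062e-7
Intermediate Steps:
z = 715395 (z = 555*1289 = 715395)
1/(3440578 + z) = 1/(3440578 + 715395) = 1/4155973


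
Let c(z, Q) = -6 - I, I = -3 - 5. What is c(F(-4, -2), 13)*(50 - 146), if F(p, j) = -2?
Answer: -192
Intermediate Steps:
I = -8
c(z, Q) = 2 (c(z, Q) = -6 - 1*(-8) = -6 + 8 = 2)
c(F(-4, -2), 13)*(50 - 146) = 2*(50 - 146) = 2*(-96) = -192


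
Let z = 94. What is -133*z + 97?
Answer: -12405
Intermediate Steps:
-133*z + 97 = -133*94 + 97 = -12502 + 97 = -12405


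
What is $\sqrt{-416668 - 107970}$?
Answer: $i \sqrt{524638} \approx 724.32 i$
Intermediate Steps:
$\sqrt{-416668 - 107970} = \sqrt{-524638} = i \sqrt{524638}$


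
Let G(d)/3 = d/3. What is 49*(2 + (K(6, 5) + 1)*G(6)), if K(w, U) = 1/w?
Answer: 441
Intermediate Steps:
G(d) = d (G(d) = 3*(d/3) = d)
49*(2 + (K(6, 5) + 1)*G(6)) = 49*(2 + (1/6 + 1)*6) = 49*(2 + (⅙ + 1)*6) = 49*(2 + (7/6)*6) = 49*(2 + 7) = 49*9 = 441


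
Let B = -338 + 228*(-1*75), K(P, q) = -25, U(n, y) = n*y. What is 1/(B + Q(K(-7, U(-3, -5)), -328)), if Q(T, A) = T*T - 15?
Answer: -1/16828 ≈ -5.9425e-5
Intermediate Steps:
Q(T, A) = -15 + T² (Q(T, A) = T² - 15 = -15 + T²)
B = -17438 (B = -338 + 228*(-75) = -338 - 17100 = -17438)
1/(B + Q(K(-7, U(-3, -5)), -328)) = 1/(-17438 + (-15 + (-25)²)) = 1/(-17438 + (-15 + 625)) = 1/(-17438 + 610) = 1/(-16828) = -1/16828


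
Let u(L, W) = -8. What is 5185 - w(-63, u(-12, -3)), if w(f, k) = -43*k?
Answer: 4841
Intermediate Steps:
5185 - w(-63, u(-12, -3)) = 5185 - (-43)*(-8) = 5185 - 1*344 = 5185 - 344 = 4841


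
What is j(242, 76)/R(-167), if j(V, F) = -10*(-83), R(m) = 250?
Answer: 83/25 ≈ 3.3200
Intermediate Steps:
j(V, F) = 830
j(242, 76)/R(-167) = 830/250 = 830*(1/250) = 83/25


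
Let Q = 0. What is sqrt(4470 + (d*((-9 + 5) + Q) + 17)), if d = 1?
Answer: sqrt(4483) ≈ 66.955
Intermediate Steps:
sqrt(4470 + (d*((-9 + 5) + Q) + 17)) = sqrt(4470 + (1*((-9 + 5) + 0) + 17)) = sqrt(4470 + (1*(-4 + 0) + 17)) = sqrt(4470 + (1*(-4) + 17)) = sqrt(4470 + (-4 + 17)) = sqrt(4470 + 13) = sqrt(4483)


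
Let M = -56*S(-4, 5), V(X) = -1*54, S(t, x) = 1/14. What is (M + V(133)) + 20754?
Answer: 20696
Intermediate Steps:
S(t, x) = 1/14
V(X) = -54
M = -4 (M = -56*1/14 = -4)
(M + V(133)) + 20754 = (-4 - 54) + 20754 = -58 + 20754 = 20696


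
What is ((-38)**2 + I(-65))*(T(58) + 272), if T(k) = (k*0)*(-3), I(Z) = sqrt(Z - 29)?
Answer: 392768 + 272*I*sqrt(94) ≈ 3.9277e+5 + 2637.1*I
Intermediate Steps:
I(Z) = sqrt(-29 + Z)
T(k) = 0 (T(k) = 0*(-3) = 0)
((-38)**2 + I(-65))*(T(58) + 272) = ((-38)**2 + sqrt(-29 - 65))*(0 + 272) = (1444 + sqrt(-94))*272 = (1444 + I*sqrt(94))*272 = 392768 + 272*I*sqrt(94)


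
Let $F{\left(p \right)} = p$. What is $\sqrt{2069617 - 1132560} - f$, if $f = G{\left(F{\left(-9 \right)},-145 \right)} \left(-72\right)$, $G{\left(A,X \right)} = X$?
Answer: $-10440 + \sqrt{937057} \approx -9472.0$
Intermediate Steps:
$f = 10440$ ($f = \left(-145\right) \left(-72\right) = 10440$)
$\sqrt{2069617 - 1132560} - f = \sqrt{2069617 - 1132560} - 10440 = \sqrt{937057} - 10440 = -10440 + \sqrt{937057}$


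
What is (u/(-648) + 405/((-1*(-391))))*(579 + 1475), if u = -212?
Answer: 88663991/31671 ≈ 2799.5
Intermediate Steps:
(u/(-648) + 405/((-1*(-391))))*(579 + 1475) = (-212/(-648) + 405/((-1*(-391))))*(579 + 1475) = (-212*(-1/648) + 405/391)*2054 = (53/162 + 405*(1/391))*2054 = (53/162 + 405/391)*2054 = (86333/63342)*2054 = 88663991/31671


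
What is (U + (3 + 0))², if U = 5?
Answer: 64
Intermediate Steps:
(U + (3 + 0))² = (5 + (3 + 0))² = (5 + 3)² = 8² = 64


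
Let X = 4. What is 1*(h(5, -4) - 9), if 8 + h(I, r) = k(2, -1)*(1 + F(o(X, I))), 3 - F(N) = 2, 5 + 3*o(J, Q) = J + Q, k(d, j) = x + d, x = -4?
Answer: -21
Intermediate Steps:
k(d, j) = -4 + d
o(J, Q) = -5/3 + J/3 + Q/3 (o(J, Q) = -5/3 + (J + Q)/3 = -5/3 + (J/3 + Q/3) = -5/3 + J/3 + Q/3)
F(N) = 1 (F(N) = 3 - 1*2 = 3 - 2 = 1)
h(I, r) = -12 (h(I, r) = -8 + (-4 + 2)*(1 + 1) = -8 - 2*2 = -8 - 4 = -12)
1*(h(5, -4) - 9) = 1*(-12 - 9) = 1*(-21) = -21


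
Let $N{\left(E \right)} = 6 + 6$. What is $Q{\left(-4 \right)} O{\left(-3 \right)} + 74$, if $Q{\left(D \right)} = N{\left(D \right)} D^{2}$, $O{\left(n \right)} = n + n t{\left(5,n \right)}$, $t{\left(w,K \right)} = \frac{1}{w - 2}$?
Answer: $-694$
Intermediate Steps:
$N{\left(E \right)} = 12$
$t{\left(w,K \right)} = \frac{1}{-2 + w}$
$O{\left(n \right)} = \frac{4 n}{3}$ ($O{\left(n \right)} = n + \frac{n}{-2 + 5} = n + \frac{n}{3} = \frac{4 n}{3}$)
$Q{\left(D \right)} = 12 D^{2}$
$Q{\left(-4 \right)} O{\left(-3 \right)} + 74 = 12 \left(-4\right)^{2} \cdot \frac{4}{3} \left(-3\right) + 74 = 12 \cdot 16 \left(-4\right) + 74 = 192 \left(-4\right) + 74 = -768 + 74 = -694$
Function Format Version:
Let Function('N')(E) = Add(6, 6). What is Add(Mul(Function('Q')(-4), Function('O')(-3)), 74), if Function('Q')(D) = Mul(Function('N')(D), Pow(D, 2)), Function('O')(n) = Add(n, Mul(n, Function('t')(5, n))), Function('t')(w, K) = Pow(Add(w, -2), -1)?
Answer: -694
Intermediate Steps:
Function('N')(E) = 12
Function('t')(w, K) = Pow(Add(-2, w), -1)
Function('O')(n) = Mul(Rational(4, 3), n) (Function('O')(n) = Add(n, Mul(n, Pow(Add(-2, 5), -1))) = Add(n, Mul(n, Pow(3, -1))) = Add(n, Mul(n, Rational(1, 3))) = Add(n, Mul(Rational(1, 3), n)) = Mul(Rational(4, 3), n))
Function('Q')(D) = Mul(12, Pow(D, 2))
Add(Mul(Function('Q')(-4), Function('O')(-3)), 74) = Add(Mul(Mul(12, Pow(-4, 2)), Mul(Rational(4, 3), -3)), 74) = Add(Mul(Mul(12, 16), -4), 74) = Add(Mul(192, -4), 74) = Add(-768, 74) = -694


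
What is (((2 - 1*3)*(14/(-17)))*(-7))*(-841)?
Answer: 82418/17 ≈ 4848.1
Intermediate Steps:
(((2 - 1*3)*(14/(-17)))*(-7))*(-841) = (((2 - 3)*(14*(-1/17)))*(-7))*(-841) = (-1*(-14/17)*(-7))*(-841) = ((14/17)*(-7))*(-841) = -98/17*(-841) = 82418/17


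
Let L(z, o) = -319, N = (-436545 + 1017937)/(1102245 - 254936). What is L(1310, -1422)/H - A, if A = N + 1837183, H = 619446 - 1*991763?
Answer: -52688347893747372/28678867723 ≈ -1.8372e+6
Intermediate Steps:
N = 581392/847309 ≈ 0.68616
H = -372317 (H = 619446 - 991763 = -372317)
A = 1556662271939/847309 (A = 581392/847309 + 1837183 = 1556662271939/847309 ≈ 1.8372e+6)
L(1310, -1422)/H - A = -319/(-372317) - 1*1556662271939/847309 = -319*(-1/372317) - 1556662271939/847309 = 29/33847 - 1556662271939/847309 = -52688347893747372/28678867723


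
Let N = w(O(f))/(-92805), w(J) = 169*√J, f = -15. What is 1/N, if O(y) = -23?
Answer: 4035*I*√23/169 ≈ 114.5*I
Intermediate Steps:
N = -169*I*√23/92805 (N = (169*√(-23))/(-92805) = (169*(I*√23))*(-1/92805) = (169*I*√23)*(-1/92805) = -169*I*√23/92805 ≈ -0.0087333*I)
1/N = 1/(-169*I*√23/92805) = 4035*I*√23/169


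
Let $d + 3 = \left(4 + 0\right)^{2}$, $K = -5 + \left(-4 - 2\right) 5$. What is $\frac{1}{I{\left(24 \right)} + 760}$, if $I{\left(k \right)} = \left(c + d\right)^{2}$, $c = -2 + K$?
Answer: $\frac{1}{1336} \approx 0.0007485$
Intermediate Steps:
$K = -35$ ($K = -5 + \left(-4 - 2\right) 5 = -5 - 30 = -35$)
$c = -37$ ($c = -2 - 35 = -37$)
$d = 13$ ($d = -3 + \left(4 + 0\right)^{2} = -3 + 4^{2} = -3 + 16 = 13$)
$I{\left(k \right)} = 576$ ($I{\left(k \right)} = \left(-37 + 13\right)^{2} = \left(-24\right)^{2} = 576$)
$\frac{1}{I{\left(24 \right)} + 760} = \frac{1}{576 + 760} = \frac{1}{1336}$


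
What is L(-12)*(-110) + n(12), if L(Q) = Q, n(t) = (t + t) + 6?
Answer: 1350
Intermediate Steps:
n(t) = 6 + 2*t (n(t) = 2*t + 6 = 6 + 2*t)
L(-12)*(-110) + n(12) = -12*(-110) + (6 + 2*12) = 1320 + (6 + 24) = 1320 + 30 = 1350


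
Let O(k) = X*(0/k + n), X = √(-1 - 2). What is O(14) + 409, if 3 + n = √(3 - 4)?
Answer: 409 + I*√3*(-3 + I) ≈ 407.27 - 5.1962*I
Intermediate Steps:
X = I*√3 (X = √(-3) = I*√3 ≈ 1.732*I)
n = -3 + I (n = -3 + √(3 - 4) = -3 + √(-1) = -3 + I ≈ -3.0 + 1.0*I)
O(k) = I*√3*(-3 + I) (O(k) = (I*√3)*(0/k + (-3 + I)) = (I*√3)*(0 + (-3 + I)) = (I*√3)*(-3 + I) = I*√3*(-3 + I))
O(14) + 409 = I*√3*(-3 + I) + 409 = 409 + I*√3*(-3 + I)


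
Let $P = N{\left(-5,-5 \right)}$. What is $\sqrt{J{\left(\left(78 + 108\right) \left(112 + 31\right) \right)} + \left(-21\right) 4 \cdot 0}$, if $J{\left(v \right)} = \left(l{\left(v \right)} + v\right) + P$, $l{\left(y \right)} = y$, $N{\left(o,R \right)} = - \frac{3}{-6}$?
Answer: $\frac{\sqrt{212786}}{2} \approx 230.64$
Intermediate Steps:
$N{\left(o,R \right)} = \frac{1}{2}$ ($N{\left(o,R \right)} = \left(-3\right) \left(- \frac{1}{6}\right) = \frac{1}{2}$)
$P = \frac{1}{2} \approx 0.5$
$J{\left(v \right)} = \frac{1}{2} + 2 v$ ($J{\left(v \right)} = \left(v + v\right) + \frac{1}{2} = 2 v + \frac{1}{2} = \frac{1}{2} + 2 v$)
$\sqrt{J{\left(\left(78 + 108\right) \left(112 + 31\right) \right)} + \left(-21\right) 4 \cdot 0} = \sqrt{\left(\frac{1}{2} + 2 \left(78 + 108\right) \left(112 + 31\right)\right) + \left(-21\right) 4 \cdot 0} = \sqrt{\left(\frac{1}{2} + 2 \cdot 186 \cdot 143\right) - 0} = \sqrt{\left(\frac{1}{2} + 2 \cdot 26598\right) + 0} = \sqrt{\left(\frac{1}{2} + 53196\right) + 0} = \sqrt{\frac{106393}{2} + 0} = \sqrt{\frac{106393}{2}} = \frac{\sqrt{212786}}{2}$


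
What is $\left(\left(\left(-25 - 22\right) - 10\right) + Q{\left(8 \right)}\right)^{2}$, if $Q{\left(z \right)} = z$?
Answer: $2401$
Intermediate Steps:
$\left(\left(\left(-25 - 22\right) - 10\right) + Q{\left(8 \right)}\right)^{2} = \left(\left(\left(-25 - 22\right) - 10\right) + 8\right)^{2} = \left(\left(-47 - 10\right) + 8\right)^{2} = \left(-57 + 8\right)^{2} = \left(-49\right)^{2} = 2401$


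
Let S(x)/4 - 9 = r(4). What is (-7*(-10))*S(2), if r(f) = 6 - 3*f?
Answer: 840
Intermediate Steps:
S(x) = 12 (S(x) = 36 + 4*(6 - 3*4) = 36 + 4*(6 - 12) = 36 + 4*(-6) = 36 - 24 = 12)
(-7*(-10))*S(2) = -7*(-10)*12 = 70*12 = 840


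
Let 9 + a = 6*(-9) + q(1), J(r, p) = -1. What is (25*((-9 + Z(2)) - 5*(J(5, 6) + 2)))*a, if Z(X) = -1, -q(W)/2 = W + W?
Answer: 25125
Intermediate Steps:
q(W) = -4*W (q(W) = -2*(W + W) = -4*W)
a = -67 (a = -9 + (6*(-9) - 4*1) = -9 + (-54 - 4) = -9 - 58 = -67)
(25*((-9 + Z(2)) - 5*(J(5, 6) + 2)))*a = (25*((-9 - 1) - 5*(-1 + 2)))*(-67) = (25*(-10 - 5*1))*(-67) = (25*(-10 - 5))*(-67) = (25*(-15))*(-67) = -375*(-67) = 25125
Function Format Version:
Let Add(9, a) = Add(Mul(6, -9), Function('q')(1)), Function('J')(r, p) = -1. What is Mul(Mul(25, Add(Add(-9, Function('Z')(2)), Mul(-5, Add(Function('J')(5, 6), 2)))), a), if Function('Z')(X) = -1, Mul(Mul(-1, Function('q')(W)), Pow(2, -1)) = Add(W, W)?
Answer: 25125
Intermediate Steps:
Function('q')(W) = Mul(-4, W) (Function('q')(W) = Mul(-2, Add(W, W)) = Mul(-2, Mul(2, W)) = Mul(-4, W))
a = -67 (a = Add(-9, Add(Mul(6, -9), Mul(-4, 1))) = Add(-9, Add(-54, -4)) = Add(-9, -58) = -67)
Mul(Mul(25, Add(Add(-9, Function('Z')(2)), Mul(-5, Add(Function('J')(5, 6), 2)))), a) = Mul(Mul(25, Add(Add(-9, -1), Mul(-5, Add(-1, 2)))), -67) = Mul(Mul(25, Add(-10, Mul(-5, 1))), -67) = Mul(Mul(25, Add(-10, -5)), -67) = Mul(Mul(25, -15), -67) = Mul(-375, -67) = 25125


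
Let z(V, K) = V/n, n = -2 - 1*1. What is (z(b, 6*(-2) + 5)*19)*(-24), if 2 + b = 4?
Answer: 304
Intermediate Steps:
b = 2 (b = -2 + 4 = 2)
n = -3 (n = -2 - 1 = -3)
z(V, K) = -V/3 (z(V, K) = V/(-3) = V*(-⅓) = -V/3)
(z(b, 6*(-2) + 5)*19)*(-24) = (-⅓*2*19)*(-24) = -⅔*19*(-24) = -38/3*(-24) = 304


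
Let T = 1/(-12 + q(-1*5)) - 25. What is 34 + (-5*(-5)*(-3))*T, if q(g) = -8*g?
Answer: 53377/28 ≈ 1906.3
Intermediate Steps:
T = -699/28 (T = 1/(-12 - (-8)*5) - 25 = 1/(-12 - 8*(-5)) - 25 = 1/(-12 + 40) - 25 = 1/28 - 25 = -699/28 ≈ -24.964)
34 + (-5*(-5)*(-3))*T = 34 + (-5*(-5)*(-3))*(-699/28) = 34 + (25*(-3))*(-699/28) = 34 - 75*(-699/28) = 34 + 52425/28 = 53377/28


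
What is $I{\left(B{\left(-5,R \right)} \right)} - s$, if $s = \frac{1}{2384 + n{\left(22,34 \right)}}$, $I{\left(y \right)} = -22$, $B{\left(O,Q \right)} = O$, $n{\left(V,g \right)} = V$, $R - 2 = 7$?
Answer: $- \frac{52933}{2406} \approx -22.0$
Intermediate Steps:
$R = 9$ ($R = 2 + 7 = 9$)
$s = \frac{1}{2406}$ ($s = \frac{1}{2384 + 22} = \frac{1}{2406} \approx 0.00041563$)
$I{\left(B{\left(-5,R \right)} \right)} - s = -22 - \frac{1}{2406} = - \frac{52933}{2406}$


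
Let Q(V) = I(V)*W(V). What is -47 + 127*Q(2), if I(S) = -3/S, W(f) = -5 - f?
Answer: 2573/2 ≈ 1286.5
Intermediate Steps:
Q(V) = -3*(-5 - V)/V (Q(V) = (-3/V)*(-5 - V) = -3*(-5 - V)/V)
-47 + 127*Q(2) = -47 + 127*(3 + 15/2) = -47 + 127*(21/2) = -47 + 2667/2 = 2573/2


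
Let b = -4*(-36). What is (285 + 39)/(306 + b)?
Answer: 18/25 ≈ 0.72000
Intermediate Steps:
b = 144
(285 + 39)/(306 + b) = (285 + 39)/(306 + 144) = 324/450 = 324*(1/450) = 18/25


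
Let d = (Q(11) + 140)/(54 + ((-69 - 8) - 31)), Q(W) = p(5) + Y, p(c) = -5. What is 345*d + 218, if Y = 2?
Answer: -11831/18 ≈ -657.28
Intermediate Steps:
Q(W) = -3 (Q(W) = -5 + 2 = -3)
d = -137/54 (d = (-3 + 140)/(54 + ((-69 - 8) - 31)) = 137/(54 + (-77 - 31)) = 137/(54 - 108) = 137/(-54) = 137*(-1/54) = -137/54 ≈ -2.5370)
345*d + 218 = 345*(-137/54) + 218 = -15755/18 + 218 = -11831/18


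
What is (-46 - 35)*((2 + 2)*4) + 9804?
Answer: 8508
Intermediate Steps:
(-46 - 35)*((2 + 2)*4) + 9804 = -324*4 + 9804 = -81*16 + 9804 = -1296 + 9804 = 8508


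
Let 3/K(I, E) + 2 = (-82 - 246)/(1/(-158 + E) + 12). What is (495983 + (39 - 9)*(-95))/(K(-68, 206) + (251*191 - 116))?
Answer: 8332961434/808145119 ≈ 10.311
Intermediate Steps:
K(I, E) = 3/(-2 - 328/(12 + 1/(-158 + E))) (K(I, E) = 3/(-2 + (-82 - 246)/(1/(-158 + E) + 12)) = 3/(-2 - 328/(12 + 1/(-158 + E))))
(495983 + (39 - 9)*(-95))/(K(-68, 206) + (251*191 - 116)) = (495983 + (39 - 9)*(-95))/(3*(1895 - 12*206)/(2*(-27807 + 176*206)) + (251*191 - 116)) = (495983 + 30*(-95))/(3*(1895 - 2472)/(2*(-27807 + 36256)) + (47941 - 116)) = (495983 - 2850)/((3/2)*(-577)/8449 + 47825) = 493133/((3/2)*(1/8449)*(-577) + 47825) = 493133/(-1731/16898 + 47825) = 493133/(808145119/16898) = 493133*(16898/808145119) = 8332961434/808145119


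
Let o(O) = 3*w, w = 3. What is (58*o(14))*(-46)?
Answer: -24012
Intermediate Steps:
o(O) = 9 (o(O) = 3*3 = 9)
(58*o(14))*(-46) = (58*9)*(-46) = 522*(-46) = -24012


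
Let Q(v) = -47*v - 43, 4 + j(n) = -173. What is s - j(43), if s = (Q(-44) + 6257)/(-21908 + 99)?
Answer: 3851911/21809 ≈ 176.62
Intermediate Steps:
j(n) = -177 (j(n) = -4 - 173 = -177)
Q(v) = -43 - 47*v
s = -8282/21809 (s = ((-43 - 47*(-44)) + 6257)/(-21908 + 99) = ((-43 + 2068) + 6257)/(-21809) = (2025 + 6257)*(-1/21809) = 8282*(-1/21809) = -8282/21809 ≈ -0.37975)
s - j(43) = -8282/21809 - 1*(-177) = -8282/21809 + 177 = 3851911/21809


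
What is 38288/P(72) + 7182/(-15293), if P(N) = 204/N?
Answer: 3513108210/259981 ≈ 13513.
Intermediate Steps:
38288/P(72) + 7182/(-15293) = 38288/((204/72)) + 7182/(-15293) = 38288/((204*(1/72))) + 7182*(-1/15293) = 38288/(17/6) - 7182/15293 = 38288*(6/17) - 7182/15293 = 229728/17 - 7182/15293 = 3513108210/259981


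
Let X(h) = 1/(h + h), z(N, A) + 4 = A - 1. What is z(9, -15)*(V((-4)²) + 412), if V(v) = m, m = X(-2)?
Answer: -8235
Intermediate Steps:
z(N, A) = -5 + A (z(N, A) = -4 + (A - 1) = -4 + (-1 + A) = -5 + A)
X(h) = 1/(2*h)
m = -¼ (m = (½)/(-2) = (½)*(-½) = -¼ ≈ -0.25000)
V(v) = -¼
z(9, -15)*(V((-4)²) + 412) = (-5 - 15)*(-¼ + 412) = -20*1647/4 = -8235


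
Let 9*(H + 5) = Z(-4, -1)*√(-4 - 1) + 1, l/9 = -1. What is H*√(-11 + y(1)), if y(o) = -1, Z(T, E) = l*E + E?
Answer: -16*√15/9 - 88*I*√3/9 ≈ -6.8853 - 16.936*I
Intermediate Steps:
l = -9 (l = 9*(-1) = -9)
Z(T, E) = -8*E (Z(T, E) = -9*E + E = -8*E)
H = -44/9 + 8*I*√5/9 (H = -5 + ((-8*(-1))*√(-4 - 1) + 1)/9 = -5 + (8*√(-5) + 1)/9 = -5 + (8*(I*√5) + 1)/9 = -5 + (8*I*√5 + 1)/9 = -5 + (1 + 8*I*√5)/9 = -5 + (⅑ + 8*I*√5/9) = -44/9 + 8*I*√5/9 ≈ -4.8889 + 1.9876*I)
H*√(-11 + y(1)) = (-44/9 + 8*I*√5/9)*√(-11 - 1) = (-44/9 + 8*I*√5/9)*√(-12) = (-44/9 + 8*I*√5/9)*(2*I*√3) = 2*I*√3*(-44/9 + 8*I*√5/9)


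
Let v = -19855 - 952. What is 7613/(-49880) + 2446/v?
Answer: -280410171/1037853160 ≈ -0.27018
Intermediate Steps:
v = -20807
7613/(-49880) + 2446/v = 7613/(-49880) + 2446/(-20807) = 7613*(-1/49880) + 2446*(-1/20807) = -7613/49880 - 2446/20807 = -280410171/1037853160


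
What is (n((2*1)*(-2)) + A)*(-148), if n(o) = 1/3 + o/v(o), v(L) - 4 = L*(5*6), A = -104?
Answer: 1334368/87 ≈ 15338.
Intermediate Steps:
v(L) = 4 + 30*L (v(L) = 4 + L*(5*6) = 4 + L*30 = 4 + 30*L)
n(o) = ⅓ + o/(4 + 30*o) (n(o) = 1/3 + o/(4 + 30*o) = 1*(⅓) + o/(4 + 30*o) = ⅓ + o/(4 + 30*o))
(n((2*1)*(-2)) + A)*(-148) = ((4 + 33*((2*1)*(-2)))/(6*(2 + 15*((2*1)*(-2)))) - 104)*(-148) = ((4 + 33*(2*(-2)))/(6*(2 + 15*(2*(-2)))) - 104)*(-148) = ((4 + 33*(-4))/(6*(2 + 15*(-4))) - 104)*(-148) = ((4 - 132)/(6*(2 - 60)) - 104)*(-148) = ((⅙)*(-128)/(-58) - 104)*(-148) = ((⅙)*(-1/58)*(-128) - 104)*(-148) = (32/87 - 104)*(-148) = -9016/87*(-148) = 1334368/87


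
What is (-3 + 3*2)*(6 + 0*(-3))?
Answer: 18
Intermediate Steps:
(-3 + 3*2)*(6 + 0*(-3)) = (-3 + 6)*(6 + 0) = 3*6 = 18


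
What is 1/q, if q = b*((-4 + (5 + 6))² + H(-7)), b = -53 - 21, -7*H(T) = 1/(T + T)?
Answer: -49/177711 ≈ -0.00027573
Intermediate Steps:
H(T) = -1/(14*T) (H(T) = -1/(7*(T + T)) = -1/(2*T)/7 = -1/(14*T))
b = -74
q = -177711/49 (q = -74*((-4 + (5 + 6))² - 1/14/(-7)) = -74*((-4 + 11)² - 1/14*(-⅐)) = -74*(7² + 1/98) = -74*(49 + 1/98) = -74*4803/98 = -177711/49 ≈ -3626.8)
1/q = 1/(-177711/49) = -49/177711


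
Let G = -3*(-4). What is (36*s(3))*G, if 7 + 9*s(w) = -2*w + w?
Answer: -480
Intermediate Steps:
G = 12
s(w) = -7/9 - w/9 (s(w) = -7/9 + (-2*w + w)/9 = -7/9 + (-w)/9 = -7/9 - w/9)
(36*s(3))*G = (36*(-7/9 - ⅑*3))*12 = (36*(-7/9 - ⅓))*12 = (36*(-10/9))*12 = -40*12 = -480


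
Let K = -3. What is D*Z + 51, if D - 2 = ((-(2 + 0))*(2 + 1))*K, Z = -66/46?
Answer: 513/23 ≈ 22.304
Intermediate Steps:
Z = -33/23 (Z = -66*1/46 = -33/23 ≈ -1.4348)
D = 20 (D = 2 + ((-(2 + 0))*(2 + 1))*(-3) = 2 + (-1*2*3)*(-3) = 2 - 2*3*(-3) = 2 - 6*(-3) = 2 + 18 = 20)
D*Z + 51 = 20*(-33/23) + 51 = -660/23 + 51 = 513/23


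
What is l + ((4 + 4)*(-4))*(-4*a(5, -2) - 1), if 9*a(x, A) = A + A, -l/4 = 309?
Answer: -11348/9 ≈ -1260.9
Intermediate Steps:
l = -1236 (l = -4*309 = -1236)
a(x, A) = 2*A/9 (a(x, A) = (A + A)/9 = (2*A)/9 = 2*A/9)
l + ((4 + 4)*(-4))*(-4*a(5, -2) - 1) = -1236 + ((4 + 4)*(-4))*(-8*(-2)/9 - 1) = -1236 + (8*(-4))*(-4*(-4/9) - 1) = -1236 - 32*(16/9 - 1) = -1236 - 32*7/9 = -1236 - 224/9 = -11348/9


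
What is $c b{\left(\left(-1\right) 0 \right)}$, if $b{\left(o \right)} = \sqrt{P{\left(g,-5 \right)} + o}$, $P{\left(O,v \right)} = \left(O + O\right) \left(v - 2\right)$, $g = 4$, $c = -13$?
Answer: $- 26 i \sqrt{14} \approx - 97.283 i$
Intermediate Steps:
$P{\left(O,v \right)} = 2 O \left(-2 + v\right)$
$b{\left(o \right)} = \sqrt{-56 + o}$ ($b{\left(o \right)} = \sqrt{2 \cdot 4 \left(-2 - 5\right) + o} = \sqrt{2 \cdot 4 \left(-7\right) + o} = \sqrt{-56 + o}$)
$c b{\left(\left(-1\right) 0 \right)} = - 13 \sqrt{-56 - 0} = - 13 \sqrt{-56 + 0} = - 13 \sqrt{-56} = - 13 \cdot 2 i \sqrt{14} = - 26 i \sqrt{14}$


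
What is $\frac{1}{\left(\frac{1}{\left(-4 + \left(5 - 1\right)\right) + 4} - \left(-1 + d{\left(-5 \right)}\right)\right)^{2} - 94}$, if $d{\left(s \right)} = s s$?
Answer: $\frac{16}{7521} \approx 0.0021274$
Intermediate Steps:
$d{\left(s \right)} = s^{2}$
$\frac{1}{\left(\frac{1}{\left(-4 + \left(5 - 1\right)\right) + 4} - \left(-1 + d{\left(-5 \right)}\right)\right)^{2} - 94} = \frac{1}{\left(\frac{1}{\left(-4 + \left(5 - 1\right)\right) + 4} + \left(1 - \left(-5\right)^{2}\right)\right)^{2} - 94} = \frac{1}{\left(\frac{1}{\left(-4 + \left(5 - 1\right)\right) + 4} + \left(1 - 25\right)\right)^{2} - 94} = \frac{1}{\left(\frac{1}{\left(-4 + 4\right) + 4} + \left(1 - 25\right)\right)^{2} - 94} = \frac{1}{\left(\frac{1}{0 + 4} - 24\right)^{2} - 94} = \frac{1}{\left(\frac{1}{4} - 24\right)^{2} - 94} = \frac{1}{\left(- \frac{95}{4}\right)^{2} - 94} = \frac{1}{\frac{9025}{16} - 94} = \frac{1}{\frac{7521}{16}} = \frac{16}{7521}$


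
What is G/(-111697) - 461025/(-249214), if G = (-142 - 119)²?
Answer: 34518402531/27836456158 ≈ 1.2400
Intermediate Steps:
G = 68121 (G = (-261)² = 68121)
G/(-111697) - 461025/(-249214) = 68121/(-111697) - 461025/(-249214) = 68121*(-1/111697) - 461025*(-1/249214) = -68121/111697 + 461025/249214 = 34518402531/27836456158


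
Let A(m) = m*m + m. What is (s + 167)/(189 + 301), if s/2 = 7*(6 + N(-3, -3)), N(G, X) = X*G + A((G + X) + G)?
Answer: 277/98 ≈ 2.8265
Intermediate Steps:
A(m) = m + m**2 (A(m) = m**2 + m = m + m**2)
N(G, X) = G*X + (X + 2*G)*(1 + X + 2*G) (N(G, X) = X*G + ((G + X) + G)*(1 + ((G + X) + G)) = G*X + (X + 2*G)*(1 + (X + 2*G)) = G*X + (X + 2*G)*(1 + X + 2*G))
s = 1218 (s = 2*(7*(6 + (-3*(-3) + (-3 + 2*(-3))*(1 - 3 + 2*(-3))))) = 2*(7*(6 + (9 + (-3 - 6)*(1 - 3 - 6)))) = 2*(7*(6 + (9 - 9*(-8)))) = 2*(7*(6 + (9 + 72))) = 2*(7*(6 + 81)) = 2*(7*87) = 2*609 = 1218)
(s + 167)/(189 + 301) = (1218 + 167)/(189 + 301) = 1385/490 = 1385*(1/490) = 277/98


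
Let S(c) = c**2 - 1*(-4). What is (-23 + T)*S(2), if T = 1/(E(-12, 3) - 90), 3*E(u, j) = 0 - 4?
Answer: -25220/137 ≈ -184.09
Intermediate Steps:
E(u, j) = -4/3 (E(u, j) = (0 - 4)/3 = (1/3)*(-4) = -4/3)
T = -3/274 (T = 1/(-4/3 - 90) = 1/(-274/3) = -3/274 ≈ -0.010949)
S(c) = 4 + c**2 (S(c) = c**2 + 4 = 4 + c**2)
(-23 + T)*S(2) = (-23 - 3/274)*(4 + 2**2) = -6305*(4 + 4)/274 = -6305/274*8 = -25220/137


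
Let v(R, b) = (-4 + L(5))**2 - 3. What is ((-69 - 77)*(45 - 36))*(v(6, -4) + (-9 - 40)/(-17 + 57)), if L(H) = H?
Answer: 84753/20 ≈ 4237.6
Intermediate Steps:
v(R, b) = -2 (v(R, b) = (-4 + 5)**2 - 3 = 1**2 - 3 = 1 - 3 = -2)
((-69 - 77)*(45 - 36))*(v(6, -4) + (-9 - 40)/(-17 + 57)) = ((-69 - 77)*(45 - 36))*(-2 + (-9 - 40)/(-17 + 57)) = (-146*9)*(-2 - 49/40) = -1314*(-2 - 49*1/40) = -1314*(-2 - 49/40) = -1314*(-129/40) = 84753/20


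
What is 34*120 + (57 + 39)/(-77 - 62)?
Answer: 567024/139 ≈ 4079.3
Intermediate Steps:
34*120 + (57 + 39)/(-77 - 62) = 4080 + 96/(-139) = 4080 + 96*(-1/139) = 4080 - 96/139 = 567024/139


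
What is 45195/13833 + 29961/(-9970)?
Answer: 12047879/45971670 ≈ 0.26207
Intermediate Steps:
45195/13833 + 29961/(-9970) = 45195*(1/13833) + 29961*(-1/9970) = 15065/4611 - 29961/9970 = 12047879/45971670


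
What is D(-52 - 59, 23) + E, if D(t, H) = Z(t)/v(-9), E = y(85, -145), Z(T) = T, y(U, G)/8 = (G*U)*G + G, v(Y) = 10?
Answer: 142958289/10 ≈ 1.4296e+7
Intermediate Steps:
y(U, G) = 8*G + 8*U*G**2 (y(U, G) = 8*((G*U)*G + G) = 8*(U*G**2 + G) = 8*(G + U*G**2) = 8*G + 8*U*G**2)
E = 14295840 (E = 8*(-145)*(1 - 145*85) = 8*(-145)*(1 - 12325) = 8*(-145)*(-12324) = 14295840)
D(t, H) = t/10
D(-52 - 59, 23) + E = (-52 - 59)/10 + 14295840 = (1/10)*(-111) + 14295840 = -111/10 + 14295840 = 142958289/10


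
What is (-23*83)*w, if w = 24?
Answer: -45816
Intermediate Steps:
(-23*83)*w = -23*83*24 = -1909*24 = -45816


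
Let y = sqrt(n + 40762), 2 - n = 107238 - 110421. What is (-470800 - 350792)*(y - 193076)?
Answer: 158629696992 - 2464776*sqrt(4883) ≈ 1.5846e+11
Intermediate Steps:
n = 3185 (n = 2 - (107238 - 110421) = 2 - 1*(-3183) = 2 + 3183 = 3185)
y = 3*sqrt(4883) (y = sqrt(3185 + 40762) = sqrt(43947) = 3*sqrt(4883) ≈ 209.64)
(-470800 - 350792)*(y - 193076) = (-470800 - 350792)*(3*sqrt(4883) - 193076) = -821592*(-193076 + 3*sqrt(4883)) = 158629696992 - 2464776*sqrt(4883)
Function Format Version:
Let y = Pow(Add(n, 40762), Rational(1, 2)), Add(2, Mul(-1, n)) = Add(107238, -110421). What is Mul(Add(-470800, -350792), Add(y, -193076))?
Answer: Add(158629696992, Mul(-2464776, Pow(4883, Rational(1, 2)))) ≈ 1.5846e+11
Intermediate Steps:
n = 3185 (n = Add(2, Mul(-1, Add(107238, -110421))) = Add(2, Mul(-1, -3183)) = Add(2, 3183) = 3185)
y = Mul(3, Pow(4883, Rational(1, 2))) (y = Pow(Add(3185, 40762), Rational(1, 2)) = Pow(43947, Rational(1, 2)) = Mul(3, Pow(4883, Rational(1, 2))) ≈ 209.64)
Mul(Add(-470800, -350792), Add(y, -193076)) = Mul(Add(-470800, -350792), Add(Mul(3, Pow(4883, Rational(1, 2))), -193076)) = Mul(-821592, Add(-193076, Mul(3, Pow(4883, Rational(1, 2))))) = Add(158629696992, Mul(-2464776, Pow(4883, Rational(1, 2))))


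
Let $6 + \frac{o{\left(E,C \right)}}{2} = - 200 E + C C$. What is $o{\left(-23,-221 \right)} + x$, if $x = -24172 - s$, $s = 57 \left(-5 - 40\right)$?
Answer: $85263$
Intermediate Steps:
$s = -2565$ ($s = 57 \left(-45\right) = -2565$)
$o{\left(E,C \right)} = -12 - 400 E + 2 C^{2}$ ($o{\left(E,C \right)} = -12 + 2 \left(- 200 E + C C\right) = -12 + 2 \left(- 200 E + C^{2}\right) = -12 + 2 \left(C^{2} - 200 E\right) = -12 + \left(- 400 E + 2 C^{2}\right) = -12 - 400 E + 2 C^{2}$)
$x = -21607$ ($x = -24172 - -2565 = -24172 + 2565 = -21607$)
$o{\left(-23,-221 \right)} + x = \left(-12 - -9200 + 2 \left(-221\right)^{2}\right) - 21607 = \left(-12 + 9200 + 2 \cdot 48841\right) - 21607 = \left(-12 + 9200 + 97682\right) - 21607 = 106870 - 21607 = 85263$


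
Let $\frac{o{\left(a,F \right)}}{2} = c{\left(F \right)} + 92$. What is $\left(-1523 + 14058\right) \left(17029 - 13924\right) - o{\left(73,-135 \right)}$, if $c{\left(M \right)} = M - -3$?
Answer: $38921255$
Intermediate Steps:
$c{\left(M \right)} = 3 + M$ ($c{\left(M \right)} = M + 3 = 3 + M$)
$o{\left(a,F \right)} = 190 + 2 F$ ($o{\left(a,F \right)} = 2 \left(\left(3 + F\right) + 92\right) = 2 \left(95 + F\right) = 190 + 2 F$)
$\left(-1523 + 14058\right) \left(17029 - 13924\right) - o{\left(73,-135 \right)} = \left(-1523 + 14058\right) \left(17029 - 13924\right) - \left(190 + 2 \left(-135\right)\right) = 12535 \cdot 3105 - \left(190 - 270\right) = 38921175 - -80 = 38921175 + 80 = 38921255$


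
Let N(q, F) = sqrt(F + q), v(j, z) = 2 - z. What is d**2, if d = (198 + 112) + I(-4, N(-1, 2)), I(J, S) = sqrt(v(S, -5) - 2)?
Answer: (310 + sqrt(5))**2 ≈ 97491.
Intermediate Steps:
I(J, S) = sqrt(5) (I(J, S) = sqrt((2 - 1*(-5)) - 2) = sqrt((2 + 5) - 2) = sqrt(7 - 2) = sqrt(5))
d = 310 + sqrt(5) (d = (198 + 112) + sqrt(5) = 310 + sqrt(5) ≈ 312.24)
d**2 = (310 + sqrt(5))**2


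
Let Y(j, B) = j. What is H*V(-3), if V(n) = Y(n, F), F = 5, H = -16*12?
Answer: 576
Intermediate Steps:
H = -192
V(n) = n
H*V(-3) = -192*(-3) = 576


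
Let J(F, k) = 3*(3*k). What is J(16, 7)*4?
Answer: 252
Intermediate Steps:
J(F, k) = 9*k
J(16, 7)*4 = (9*7)*4 = 63*4 = 252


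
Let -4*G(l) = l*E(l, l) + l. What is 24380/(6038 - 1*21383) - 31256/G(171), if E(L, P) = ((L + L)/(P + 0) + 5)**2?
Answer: 19000492/1457775 ≈ 13.034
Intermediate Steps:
E(L, P) = (5 + 2*L/P)**2 (E(L, P) = ((2*L)/P + 5)**2 = (2*L/P + 5)**2 = (5 + 2*L/P)**2)
G(l) = -25*l/2 (G(l) = -(l*((2*l + 5*l)**2/l**2) + l)/4 = -(l*((7*l)**2/l**2) + l)/4 = -(l*((49*l**2)/l**2) + l)/4 = -(l*49 + l)/4 = -(49*l + l)/4 = -25*l/2)
24380/(6038 - 1*21383) - 31256/G(171) = 24380/(6038 - 1*21383) - 31256/((-25/2*171)) = 24380/(6038 - 21383) - 31256/(-4275/2) = 24380/(-15345) - 31256*(-2/4275) = 24380*(-1/15345) + 62512/4275 = -4876/3069 + 62512/4275 = 19000492/1457775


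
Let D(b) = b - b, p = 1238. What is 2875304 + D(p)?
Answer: 2875304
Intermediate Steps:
D(b) = 0
2875304 + D(p) = 2875304 + 0 = 2875304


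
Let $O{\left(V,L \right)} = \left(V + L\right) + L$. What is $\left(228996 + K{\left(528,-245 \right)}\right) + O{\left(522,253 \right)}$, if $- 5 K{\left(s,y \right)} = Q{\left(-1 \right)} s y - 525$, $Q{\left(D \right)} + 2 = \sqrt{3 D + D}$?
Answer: $178385 + 51744 i \approx 1.7839 \cdot 10^{5} + 51744.0 i$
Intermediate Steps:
$Q{\left(D \right)} = -2 + 2 \sqrt{D}$ ($Q{\left(D \right)} = -2 + \sqrt{3 D + D} = -2 + \sqrt{4 D} = -2 + 2 \sqrt{D}$)
$O{\left(V,L \right)} = V + 2 L$ ($O{\left(V,L \right)} = \left(L + V\right) + L = V + 2 L$)
$K{\left(s,y \right)} = 105 - \frac{s y \left(-2 + 2 i\right)}{5}$ ($K{\left(s,y \right)} = - \frac{\left(-2 + 2 \sqrt{-1}\right) s y - 525}{5} = - \frac{\left(-2 + 2 i\right) s y - 525}{5} = - \frac{s \left(-2 + 2 i\right) y - 525}{5} = - \frac{s y \left(-2 + 2 i\right) - 525}{5} = - \frac{-525 + s y \left(-2 + 2 i\right)}{5} = 105 - \frac{s y \left(-2 + 2 i\right)}{5}$)
$\left(228996 + K{\left(528,-245 \right)}\right) + O{\left(522,253 \right)} = \left(228996 + \left(105 + \frac{2}{5} \cdot 528 \left(-245\right) \left(1 - i\right)\right)\right) + \left(522 + 2 \cdot 253\right) = \left(228996 - \left(51639 - 51744 i\right)\right) + \left(522 + 506\right) = \left(228996 - \left(51639 - 51744 i\right)\right) + 1028 = \left(177357 + 51744 i\right) + 1028 = 178385 + 51744 i$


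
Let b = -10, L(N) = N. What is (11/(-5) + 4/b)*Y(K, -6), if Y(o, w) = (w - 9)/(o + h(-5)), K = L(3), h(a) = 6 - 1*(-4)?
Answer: 3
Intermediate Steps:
h(a) = 10 (h(a) = 6 + 4 = 10)
K = 3
Y(o, w) = (-9 + w)/(10 + o) (Y(o, w) = (w - 9)/(o + 10) = (-9 + w)/(10 + o))
(11/(-5) + 4/b)*Y(K, -6) = (11/(-5) + 4/(-10))*((-9 - 6)/(10 + 3)) = (11*(-⅕) + 4*(-⅒))*(-15/13) = (-11/5 - ⅖)*((1/13)*(-15)) = -13/5*(-15/13) = 3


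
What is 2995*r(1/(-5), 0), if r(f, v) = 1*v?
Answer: 0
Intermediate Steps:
r(f, v) = v
2995*r(1/(-5), 0) = 2995*0 = 0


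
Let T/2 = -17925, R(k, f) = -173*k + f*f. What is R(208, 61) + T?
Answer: -68113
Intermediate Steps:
R(k, f) = f² - 173*k (R(k, f) = -173*k + f² = f² - 173*k)
T = -35850 (T = 2*(-17925) = -35850)
R(208, 61) + T = (61² - 173*208) - 35850 = (3721 - 35984) - 35850 = -32263 - 35850 = -68113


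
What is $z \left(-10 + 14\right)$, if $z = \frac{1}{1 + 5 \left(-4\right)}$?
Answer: $- \frac{4}{19} \approx -0.21053$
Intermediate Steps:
$z = - \frac{1}{19}$ ($z = \frac{1}{1 - 20} = \frac{1}{-19} = - \frac{1}{19} \approx -0.052632$)
$z \left(-10 + 14\right) = - \frac{-10 + 14}{19} = \left(- \frac{1}{19}\right) 4 = - \frac{4}{19}$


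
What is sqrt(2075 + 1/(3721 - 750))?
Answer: sqrt(18315698046)/2971 ≈ 45.552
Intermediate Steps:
sqrt(2075 + 1/(3721 - 750)) = sqrt(2075 + 1/2971) = sqrt(6164826/2971) = sqrt(18315698046)/2971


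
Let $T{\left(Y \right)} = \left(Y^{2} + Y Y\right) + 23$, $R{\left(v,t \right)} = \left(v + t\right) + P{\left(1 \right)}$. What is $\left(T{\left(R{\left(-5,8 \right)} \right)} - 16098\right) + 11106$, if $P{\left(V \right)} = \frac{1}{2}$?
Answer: $- \frac{9889}{2} \approx -4944.5$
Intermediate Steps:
$P{\left(V \right)} = \frac{1}{2}$
$R{\left(v,t \right)} = \frac{1}{2} + t + v$ ($R{\left(v,t \right)} = \left(v + t\right) + \frac{1}{2} = \left(t + v\right) + \frac{1}{2} = \frac{1}{2} + t + v$)
$T{\left(Y \right)} = 23 + 2 Y^{2}$ ($T{\left(Y \right)} = \left(Y^{2} + Y^{2}\right) + 23 = 2 Y^{2} + 23 = 23 + 2 Y^{2}$)
$\left(T{\left(R{\left(-5,8 \right)} \right)} - 16098\right) + 11106 = \left(\left(23 + 2 \left(\frac{1}{2} + 8 - 5\right)^{2}\right) - 16098\right) + 11106 = \left(\left(23 + 2 \left(\frac{7}{2}\right)^{2}\right) - 16098\right) + 11106 = \left(\left(23 + 2 \cdot \frac{49}{4}\right) - 16098\right) + 11106 = \left(\left(23 + \frac{49}{2}\right) - 16098\right) + 11106 = \left(\frac{95}{2} - 16098\right) + 11106 = - \frac{32101}{2} + 11106 = - \frac{9889}{2}$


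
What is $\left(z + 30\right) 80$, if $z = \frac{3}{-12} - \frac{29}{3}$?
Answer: $\frac{4820}{3} \approx 1606.7$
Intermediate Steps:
$z = - \frac{119}{12}$ ($z = 3 \left(- \frac{1}{12}\right) - \frac{29}{3} = - \frac{1}{4} - \frac{29}{3} = - \frac{119}{12} \approx -9.9167$)
$\left(z + 30\right) 80 = \left(- \frac{119}{12} + 30\right) 80 = \frac{241}{12} \cdot 80 = \frac{4820}{3}$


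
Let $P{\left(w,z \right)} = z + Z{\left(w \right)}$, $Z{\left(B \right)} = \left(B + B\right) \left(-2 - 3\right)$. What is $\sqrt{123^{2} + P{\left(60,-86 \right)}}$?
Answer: $\sqrt{14443} \approx 120.18$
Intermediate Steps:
$Z{\left(B \right)} = - 10 B$ ($Z{\left(B \right)} = 2 B \left(-5\right) = - 10 B$)
$P{\left(w,z \right)} = z - 10 w$
$\sqrt{123^{2} + P{\left(60,-86 \right)}} = \sqrt{123^{2} - 686} = \sqrt{15129 - 686} = \sqrt{14443}$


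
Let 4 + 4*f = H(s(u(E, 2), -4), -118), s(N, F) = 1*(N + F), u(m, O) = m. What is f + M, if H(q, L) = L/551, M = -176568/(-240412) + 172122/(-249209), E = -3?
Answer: -16667300406423/16505985796754 ≈ -1.0098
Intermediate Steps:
s(N, F) = F + N (s(N, F) = 1*(F + N) = F + N)
M = 655535112/14978208527 (M = -176568*(-1/240412) + 172122*(-1/249209) = 44142/60103 - 172122/249209 = 655535112/14978208527 ≈ 0.043766)
H(q, L) = L/551 (H(q, L) = L*(1/551) = L/551)
f = -1161/1102 (f = -1 + ((1/551)*(-118))/4 = -1 + (¼)*(-118/551) = -1 - 59/1102 = -1161/1102 ≈ -1.0535)
f + M = -1161/1102 + 655535112/14978208527 = -16667300406423/16505985796754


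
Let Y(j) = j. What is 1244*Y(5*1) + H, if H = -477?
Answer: 5743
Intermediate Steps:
1244*Y(5*1) + H = 1244*(5*1) - 477 = 1244*5 - 477 = 6220 - 477 = 5743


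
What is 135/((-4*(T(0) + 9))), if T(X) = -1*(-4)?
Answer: -135/52 ≈ -2.5962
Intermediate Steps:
T(X) = 4
135/((-4*(T(0) + 9))) = 135/((-4*(4 + 9))) = 135/((-4*13)) = 135/(-52) = 135*(-1/52) = -135/52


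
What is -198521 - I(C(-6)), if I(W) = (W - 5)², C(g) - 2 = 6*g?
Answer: -200042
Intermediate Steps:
C(g) = 2 + 6*g
I(W) = (-5 + W)²
-198521 - I(C(-6)) = -198521 - (-5 + (2 + 6*(-6)))² = -198521 - (-5 + (2 - 36))² = -198521 - (-5 - 34)² = -198521 - 1*(-39)² = -198521 - 1*1521 = -198521 - 1521 = -200042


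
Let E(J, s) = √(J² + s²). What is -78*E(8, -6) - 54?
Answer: -834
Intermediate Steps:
-78*E(8, -6) - 54 = -78*√(8² + (-6)²) - 54 = -78*√(64 + 36) - 54 = -78*√100 - 54 = -78*10 - 54 = -780 - 54 = -834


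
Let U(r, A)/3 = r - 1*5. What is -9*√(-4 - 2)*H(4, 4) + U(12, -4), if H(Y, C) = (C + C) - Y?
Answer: 21 - 36*I*√6 ≈ 21.0 - 88.182*I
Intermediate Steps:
U(r, A) = -15 + 3*r (U(r, A) = 3*(r - 1*5) = 3*(r - 5) = 3*(-5 + r) = -15 + 3*r)
H(Y, C) = -Y + 2*C (H(Y, C) = 2*C - Y = -Y + 2*C)
-9*√(-4 - 2)*H(4, 4) + U(12, -4) = -9*√(-4 - 2)*(-1*4 + 2*4) + (-15 + 3*12) = -9*√(-6)*(-4 + 8) + (-15 + 36) = -9*I*√6*4 + 21 = -36*I*√6 + 21 = 21 - 36*I*√6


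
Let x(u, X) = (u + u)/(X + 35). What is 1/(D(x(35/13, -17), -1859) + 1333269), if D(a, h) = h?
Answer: 1/1331410 ≈ 7.5108e-7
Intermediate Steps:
x(u, X) = 2*u/(35 + X) (x(u, X) = (2*u)/(35 + X) = 2*u/(35 + X))
1/(D(x(35/13, -17), -1859) + 1333269) = 1/(-1859 + 1333269) = 1/1331410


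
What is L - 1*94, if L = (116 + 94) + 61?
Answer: 177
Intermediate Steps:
L = 271 (L = 210 + 61 = 271)
L - 1*94 = 271 - 1*94 = 271 - 94 = 177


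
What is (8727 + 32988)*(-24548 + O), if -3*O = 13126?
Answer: -1206536850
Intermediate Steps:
O = -13126/3 (O = -1/3*13126 = -13126/3 ≈ -4375.3)
(8727 + 32988)*(-24548 + O) = (8727 + 32988)*(-24548 - 13126/3) = 41715*(-86770/3) = -1206536850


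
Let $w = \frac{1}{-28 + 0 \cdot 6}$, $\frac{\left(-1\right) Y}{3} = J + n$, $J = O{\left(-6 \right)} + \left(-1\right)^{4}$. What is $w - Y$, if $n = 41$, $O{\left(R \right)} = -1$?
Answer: $\frac{3443}{28} \approx 122.96$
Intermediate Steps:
$J = 0$ ($J = -1 + \left(-1\right)^{4} = -1 + 1 = 0$)
$Y = -123$ ($Y = - 3 \left(0 + 41\right) = \left(-3\right) 41 = -123$)
$w = - \frac{1}{28}$ ($w = \frac{1}{-28 + 0} = \frac{1}{-28} = - \frac{1}{28} \approx -0.035714$)
$w - Y = - \frac{1}{28} - -123 = - \frac{1}{28} + 123 = \frac{3443}{28}$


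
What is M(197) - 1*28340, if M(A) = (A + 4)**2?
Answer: 12061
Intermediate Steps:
M(A) = (4 + A)**2
M(197) - 1*28340 = (4 + 197)**2 - 1*28340 = 201**2 - 28340 = 40401 - 28340 = 12061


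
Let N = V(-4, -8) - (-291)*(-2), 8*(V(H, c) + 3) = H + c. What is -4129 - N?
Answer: -7085/2 ≈ -3542.5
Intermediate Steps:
V(H, c) = -3 + H/8 + c/8 (V(H, c) = -3 + (H + c)/8 = -3 + (H/8 + c/8) = -3 + H/8 + c/8)
N = -1173/2 (N = (-3 + (1/8)*(-4) + (1/8)*(-8)) - (-291)*(-2) = (-3 - 1/2 - 1) - 97*6 = -9/2 - 582 = -1173/2 ≈ -586.50)
-4129 - N = -4129 - 1*(-1173/2) = -4129 + 1173/2 = -7085/2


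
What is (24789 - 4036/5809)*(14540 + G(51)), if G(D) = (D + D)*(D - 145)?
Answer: 713064552280/5809 ≈ 1.2275e+8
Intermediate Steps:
G(D) = 2*D*(-145 + D) (G(D) = (2*D)*(-145 + D) = 2*D*(-145 + D))
(24789 - 4036/5809)*(14540 + G(51)) = (24789 - 4036/5809)*(14540 + 2*51*(-145 + 51)) = (24789 - 4036*1/5809)*(14540 + 2*51*(-94)) = (24789 - 4036/5809)*(14540 - 9588) = (143995265/5809)*4952 = 713064552280/5809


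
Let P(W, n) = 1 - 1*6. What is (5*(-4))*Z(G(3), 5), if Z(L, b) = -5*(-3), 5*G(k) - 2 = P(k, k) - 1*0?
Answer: -300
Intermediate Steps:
P(W, n) = -5 (P(W, n) = 1 - 6 = -5)
G(k) = -⅗ (G(k) = ⅖ + (-5 - 1*0)/5 = ⅖ + (-5 + 0)/5 = ⅖ + (⅕)*(-5) = ⅖ - 1 = -⅗)
Z(L, b) = 15
(5*(-4))*Z(G(3), 5) = (5*(-4))*15 = -20*15 = -300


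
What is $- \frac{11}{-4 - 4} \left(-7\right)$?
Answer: $- \frac{77}{8} \approx -9.625$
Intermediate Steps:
$- \frac{11}{-4 - 4} \left(-7\right) = - \frac{11}{-8} \left(-7\right) = \left(-11\right) \left(- \frac{1}{8}\right) \left(-7\right) = \frac{11}{8} \left(-7\right) = - \frac{77}{8}$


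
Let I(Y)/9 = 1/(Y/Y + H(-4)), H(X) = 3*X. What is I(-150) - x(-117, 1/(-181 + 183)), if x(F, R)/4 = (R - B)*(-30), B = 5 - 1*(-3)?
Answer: -9909/11 ≈ -900.82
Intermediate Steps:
B = 8 (B = 5 + 3 = 8)
x(F, R) = 960 - 120*R (x(F, R) = 4*((R - 1*8)*(-30)) = 4*((R - 8)*(-30)) = 4*((-8 + R)*(-30)) = 4*(240 - 30*R) = 960 - 120*R)
I(Y) = -9/11 (I(Y) = 9/(Y/Y + 3*(-4)) = 9/(1 - 12) = 9/(-11) = 9*(-1/11) = -9/11)
I(-150) - x(-117, 1/(-181 + 183)) = -9/11 - (960 - 120/(-181 + 183)) = -9/11 - (960 - 120/2) = -9/11 - (960 - 120*½) = -9/11 - (960 - 60) = -9/11 - 1*900 = -9/11 - 900 = -9909/11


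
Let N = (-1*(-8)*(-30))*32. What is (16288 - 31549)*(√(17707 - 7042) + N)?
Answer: 117204480 - 45783*√1185 ≈ 1.1563e+8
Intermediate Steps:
N = -7680 (N = (8*(-30))*32 = -240*32 = -7680)
(16288 - 31549)*(√(17707 - 7042) + N) = (16288 - 31549)*(√(17707 - 7042) - 7680) = -15261*(√10665 - 7680) = -15261*(3*√1185 - 7680) = -15261*(-7680 + 3*√1185) = 117204480 - 45783*√1185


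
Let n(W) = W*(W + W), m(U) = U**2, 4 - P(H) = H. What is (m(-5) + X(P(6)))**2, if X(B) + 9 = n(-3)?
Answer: 1156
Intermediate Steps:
P(H) = 4 - H
n(W) = 2*W**2 (n(W) = W*(2*W) = 2*W**2)
X(B) = 9 (X(B) = -9 + 2*(-3)**2 = -9 + 2*9 = -9 + 18 = 9)
(m(-5) + X(P(6)))**2 = ((-5)**2 + 9)**2 = (25 + 9)**2 = 34**2 = 1156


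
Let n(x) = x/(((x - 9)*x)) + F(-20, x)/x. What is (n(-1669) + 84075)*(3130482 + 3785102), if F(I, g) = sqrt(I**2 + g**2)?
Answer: 487817857649408/839 - 6915584*sqrt(2785961)/1669 ≈ 5.8142e+11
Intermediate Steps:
n(x) = 1/(-9 + x) + sqrt(400 + x**2)/x (n(x) = x/(((x - 9)*x)) + sqrt((-20)**2 + x**2)/x = x/(((-9 + x)*x)) + sqrt(400 + x**2)/x = x/((x*(-9 + x))) + sqrt(400 + x**2)/x = x*(1/(x*(-9 + x))) + sqrt(400 + x**2)/x = 1/(-9 + x) + sqrt(400 + x**2)/x)
(n(-1669) + 84075)*(3130482 + 3785102) = ((-1669 - 9*sqrt(400 + (-1669)**2) - 1669*sqrt(400 + (-1669)**2))/((-1669)*(-9 - 1669)) + 84075)*(3130482 + 3785102) = (-1/1669*(-1669 - 9*sqrt(400 + 2785561) - 1669*sqrt(400 + 2785561))/(-1678) + 84075)*6915584 = (-1/1669*(-1/1678)*(-1669 - 9*sqrt(2785961) - 1669*sqrt(2785961)) + 84075)*6915584 = (-1/1669*(-1/1678)*(-1669 - 1678*sqrt(2785961)) + 84075)*6915584 = ((-1/1678 - sqrt(2785961)/1669) + 84075)*6915584 = (141077849/1678 - sqrt(2785961)/1669)*6915584 = 487817857649408/839 - 6915584*sqrt(2785961)/1669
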